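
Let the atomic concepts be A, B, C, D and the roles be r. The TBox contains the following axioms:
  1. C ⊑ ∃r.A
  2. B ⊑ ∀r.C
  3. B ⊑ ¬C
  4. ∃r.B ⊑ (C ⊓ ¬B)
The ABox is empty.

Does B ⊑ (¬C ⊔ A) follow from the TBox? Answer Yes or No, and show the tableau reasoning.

1. B ⊑ (¬C ⊔ A)  ⇔  (B ⊓ (C ⊓ ¬A)) unsat w.r.t. T
   all branches close; clash {C, ¬C} at x₀
2. Hence B ⊑ (¬C ⊔ A): entailed.

Yes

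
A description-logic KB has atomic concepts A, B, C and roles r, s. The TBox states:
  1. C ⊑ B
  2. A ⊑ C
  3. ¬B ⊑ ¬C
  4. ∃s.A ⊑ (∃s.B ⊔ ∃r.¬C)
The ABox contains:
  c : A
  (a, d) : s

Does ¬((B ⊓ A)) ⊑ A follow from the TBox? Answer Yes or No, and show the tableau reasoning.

1. ¬((B ⊓ A)) ⊑ A  ⇔  ((¬B ⊔ ¬A) ⊓ ¬A) unsat w.r.t. T
   open: L(x₀) ⊇ {B, ¬A, ∀s.¬A}
2. Hence ¬((B ⊓ A)) ⊑ A: not entailed.

No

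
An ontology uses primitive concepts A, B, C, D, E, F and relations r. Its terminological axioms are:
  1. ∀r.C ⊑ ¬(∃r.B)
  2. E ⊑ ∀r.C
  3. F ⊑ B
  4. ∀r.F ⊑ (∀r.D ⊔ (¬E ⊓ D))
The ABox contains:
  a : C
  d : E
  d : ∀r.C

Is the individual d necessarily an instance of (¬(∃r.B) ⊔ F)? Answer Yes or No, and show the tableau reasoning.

Yes

1. d : (¬(∃r.B) ⊔ F)?  L(d) = {E, ∀r.C} ∪ {(∃r.B ⊓ ¬F)}
   clash {E, ¬E} at d — d ∈ (¬(∃r.B) ⊔ F)
2. Hence d : (¬(∃r.B) ⊔ F): entailed.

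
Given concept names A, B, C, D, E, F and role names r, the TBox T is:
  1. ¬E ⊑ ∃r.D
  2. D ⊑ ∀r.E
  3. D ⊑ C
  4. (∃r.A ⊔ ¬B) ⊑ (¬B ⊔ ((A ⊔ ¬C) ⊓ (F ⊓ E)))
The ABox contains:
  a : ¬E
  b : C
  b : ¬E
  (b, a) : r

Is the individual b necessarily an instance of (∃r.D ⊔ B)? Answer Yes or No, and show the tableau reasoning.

Yes

1. b : (∃r.D ⊔ B)?  L(b) = {C, ¬E} ∪ {(∀r.¬D ⊓ ¬B)}
   clash {E, ¬E} at a — b ∈ (∃r.D ⊔ B)
2. Hence b : (∃r.D ⊔ B): entailed.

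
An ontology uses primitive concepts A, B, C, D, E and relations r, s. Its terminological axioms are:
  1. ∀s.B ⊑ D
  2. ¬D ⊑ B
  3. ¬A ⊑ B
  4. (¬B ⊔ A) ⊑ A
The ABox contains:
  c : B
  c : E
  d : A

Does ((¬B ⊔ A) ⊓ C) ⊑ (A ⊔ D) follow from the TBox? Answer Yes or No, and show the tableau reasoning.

Yes

1. ((¬B ⊔ A) ⊓ C) ⊑ (A ⊔ D)  ⇔  (((¬B ⊔ A) ⊓ C) ⊓ (¬A ⊓ ¬D)) unsat w.r.t. T
   all branches close; clash {A, ¬A} at x₀
2. Hence ((¬B ⊔ A) ⊓ C) ⊑ (A ⊔ D): entailed.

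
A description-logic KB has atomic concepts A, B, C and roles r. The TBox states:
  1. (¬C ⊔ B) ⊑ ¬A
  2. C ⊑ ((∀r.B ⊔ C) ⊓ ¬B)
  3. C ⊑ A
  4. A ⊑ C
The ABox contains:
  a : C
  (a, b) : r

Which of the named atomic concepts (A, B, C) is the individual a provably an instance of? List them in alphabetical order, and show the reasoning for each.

1. a : A?  L(a) = {C} ∪ {¬A}
   clash {A, ¬A} at a — a ∈ A
2. a : B?  L(a) = {C} ∪ {¬B}
   apply at a: C⊑((∀r.B ⊔ C) ⊓ ¬B); C⊑A
   open: L(a) ⊇ {A, C, ¬B} — a ∉ B possible
3. a : C?  L(a) = {C} ∪ {¬C}
   clash {C, ¬C} at a — a ∈ C
4. Entailed for a: {A, C}

{A, C}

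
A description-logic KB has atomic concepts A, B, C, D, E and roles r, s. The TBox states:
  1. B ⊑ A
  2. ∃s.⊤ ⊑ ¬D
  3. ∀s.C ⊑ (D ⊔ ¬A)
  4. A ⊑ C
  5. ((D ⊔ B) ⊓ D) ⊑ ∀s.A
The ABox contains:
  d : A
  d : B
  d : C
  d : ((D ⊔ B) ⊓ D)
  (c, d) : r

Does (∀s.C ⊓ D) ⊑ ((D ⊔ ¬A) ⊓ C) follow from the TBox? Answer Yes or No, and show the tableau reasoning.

1. (∀s.C ⊓ D) ⊑ ((D ⊔ ¬A) ⊓ C)  ⇔  ((∀s.C ⊓ D) ⊓ ((¬D ⊓ A) ⊔ ¬C)) unsat w.r.t. T
   apply at x₀: ∀s.C⊑(D ⊔ ¬A)
   open: L(x₀) ⊇ {D, ¬A, ¬B, ¬C, ∀s.A, …}
2. Hence (∀s.C ⊓ D) ⊑ ((D ⊔ ¬A) ⊓ C): not entailed.

No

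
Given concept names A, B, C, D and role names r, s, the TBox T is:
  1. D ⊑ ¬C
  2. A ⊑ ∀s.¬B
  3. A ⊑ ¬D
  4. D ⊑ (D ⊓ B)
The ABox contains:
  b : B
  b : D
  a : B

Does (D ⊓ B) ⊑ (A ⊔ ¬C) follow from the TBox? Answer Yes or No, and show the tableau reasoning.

1. (D ⊓ B) ⊑ (A ⊔ ¬C)  ⇔  ((D ⊓ B) ⊓ (¬A ⊓ C)) unsat w.r.t. T
   all branches close; clash {C, ¬C} at x₀
2. Hence (D ⊓ B) ⊑ (A ⊔ ¬C): entailed.

Yes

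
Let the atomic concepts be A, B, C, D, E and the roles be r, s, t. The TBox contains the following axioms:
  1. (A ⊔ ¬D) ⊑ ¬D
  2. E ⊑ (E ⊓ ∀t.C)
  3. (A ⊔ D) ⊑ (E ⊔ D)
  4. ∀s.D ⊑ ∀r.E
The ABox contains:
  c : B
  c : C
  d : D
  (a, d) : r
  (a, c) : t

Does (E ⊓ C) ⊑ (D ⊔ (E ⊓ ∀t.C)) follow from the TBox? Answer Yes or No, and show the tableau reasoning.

Yes

1. (E ⊓ C) ⊑ (D ⊔ (E ⊓ ∀t.C))  ⇔  ((E ⊓ C) ⊓ (¬D ⊓ (¬E ⊔ ∃t.¬C))) unsat w.r.t. T
   all branches close; clash {C, ¬C} at an ∃-successor
2. Hence (E ⊓ C) ⊑ (D ⊔ (E ⊓ ∀t.C)): entailed.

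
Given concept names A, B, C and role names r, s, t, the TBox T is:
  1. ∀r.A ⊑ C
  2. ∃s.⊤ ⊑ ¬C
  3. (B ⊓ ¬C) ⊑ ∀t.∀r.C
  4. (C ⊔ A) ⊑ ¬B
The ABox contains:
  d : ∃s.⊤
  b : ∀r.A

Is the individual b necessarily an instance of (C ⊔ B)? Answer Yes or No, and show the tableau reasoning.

Yes

1. b : (C ⊔ B)?  L(b) = {∀r.A} ∪ {(¬C ⊓ ¬B)}
   clash {C, ¬C} at b — b ∈ (C ⊔ B)
2. Hence b : (C ⊔ B): entailed.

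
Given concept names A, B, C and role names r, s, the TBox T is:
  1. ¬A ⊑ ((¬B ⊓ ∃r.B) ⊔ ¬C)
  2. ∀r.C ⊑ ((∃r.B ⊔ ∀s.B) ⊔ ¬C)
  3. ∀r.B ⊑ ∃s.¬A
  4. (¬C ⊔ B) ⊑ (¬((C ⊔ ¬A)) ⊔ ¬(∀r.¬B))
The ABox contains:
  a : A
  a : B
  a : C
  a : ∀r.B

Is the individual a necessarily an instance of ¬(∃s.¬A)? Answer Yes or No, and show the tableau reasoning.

No

1. a : ¬(∃s.¬A)?  L(a) = {A, B, C, ∀r.B} ∪ {∃s.¬A}
   open: L(a) ⊇ {A, B, C, ∀r.B, ∃r.B, …} (+ ∃-successors) — a ∉ ¬(∃s.¬A) possible
2. Hence a : ¬(∃s.¬A): not entailed.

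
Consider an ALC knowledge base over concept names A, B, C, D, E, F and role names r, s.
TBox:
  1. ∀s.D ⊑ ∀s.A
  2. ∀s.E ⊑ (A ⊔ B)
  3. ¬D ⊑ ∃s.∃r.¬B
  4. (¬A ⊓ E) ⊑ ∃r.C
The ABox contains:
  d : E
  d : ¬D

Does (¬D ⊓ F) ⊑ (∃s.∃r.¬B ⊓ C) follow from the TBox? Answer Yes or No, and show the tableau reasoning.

1. (¬D ⊓ F) ⊑ (∃s.∃r.¬B ⊓ C)  ⇔  ((¬D ⊓ F) ⊓ (∀s.∀r.B ⊔ ¬C)) unsat w.r.t. T
   apply at x₀: ¬D⊑∃s.∃r.¬B
   open: L(x₀) ⊇ {A, F, ¬C, ¬D, ∃s.¬D, …} (+ ∃-successors)
2. Hence (¬D ⊓ F) ⊑ (∃s.∃r.¬B ⊓ C): not entailed.

No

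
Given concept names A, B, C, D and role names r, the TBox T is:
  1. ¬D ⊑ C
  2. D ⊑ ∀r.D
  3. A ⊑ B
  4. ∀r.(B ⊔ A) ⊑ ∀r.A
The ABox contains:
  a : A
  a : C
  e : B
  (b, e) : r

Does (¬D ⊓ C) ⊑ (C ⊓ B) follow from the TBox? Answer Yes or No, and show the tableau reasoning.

No

1. (¬D ⊓ C) ⊑ (C ⊓ B)  ⇔  ((¬D ⊓ C) ⊓ (¬C ⊔ ¬B)) unsat w.r.t. T
   open: L(x₀) ⊇ {C, ¬A, ¬B, ¬D, ∃r.(¬B ⊓ ¬A)} (+ ∃-successors)
2. Hence (¬D ⊓ C) ⊑ (C ⊓ B): not entailed.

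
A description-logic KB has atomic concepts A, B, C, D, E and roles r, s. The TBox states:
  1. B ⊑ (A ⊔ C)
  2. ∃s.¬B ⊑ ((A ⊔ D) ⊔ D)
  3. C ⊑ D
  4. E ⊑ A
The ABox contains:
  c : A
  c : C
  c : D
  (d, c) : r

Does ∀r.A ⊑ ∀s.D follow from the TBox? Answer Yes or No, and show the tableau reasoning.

No

1. ∀r.A ⊑ ∀s.D  ⇔  (∀r.A ⊓ ∃s.¬D) unsat w.r.t. T
   open: L(x₀) ⊇ {¬B, ¬C, ¬E, ∀r.A, ∀s.B, …} (+ ∃-successors)
2. Hence ∀r.A ⊑ ∀s.D: not entailed.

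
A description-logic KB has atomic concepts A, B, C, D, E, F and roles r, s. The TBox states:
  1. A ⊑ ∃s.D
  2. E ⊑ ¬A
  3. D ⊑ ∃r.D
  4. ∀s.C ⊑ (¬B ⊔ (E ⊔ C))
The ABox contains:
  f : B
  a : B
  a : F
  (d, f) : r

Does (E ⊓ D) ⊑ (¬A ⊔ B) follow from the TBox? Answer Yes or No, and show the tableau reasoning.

Yes

1. (E ⊓ D) ⊑ (¬A ⊔ B)  ⇔  ((E ⊓ D) ⊓ (A ⊓ ¬B)) unsat w.r.t. T
   all branches close; clash {A, ¬A} at x₀
2. Hence (E ⊓ D) ⊑ (¬A ⊔ B): entailed.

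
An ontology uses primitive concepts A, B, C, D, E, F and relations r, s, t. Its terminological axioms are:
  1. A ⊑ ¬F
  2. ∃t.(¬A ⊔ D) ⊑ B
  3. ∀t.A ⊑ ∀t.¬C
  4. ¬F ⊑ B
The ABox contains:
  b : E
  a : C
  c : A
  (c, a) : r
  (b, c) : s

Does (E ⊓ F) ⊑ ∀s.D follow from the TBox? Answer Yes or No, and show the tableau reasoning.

No

1. (E ⊓ F) ⊑ ∀s.D  ⇔  ((E ⊓ F) ⊓ ∃s.¬D) unsat w.r.t. T
   open: L(x₀) ⊇ {B, E, F, ¬A, ∃s.¬D, …} (+ ∃-successors)
2. Hence (E ⊓ F) ⊑ ∀s.D: not entailed.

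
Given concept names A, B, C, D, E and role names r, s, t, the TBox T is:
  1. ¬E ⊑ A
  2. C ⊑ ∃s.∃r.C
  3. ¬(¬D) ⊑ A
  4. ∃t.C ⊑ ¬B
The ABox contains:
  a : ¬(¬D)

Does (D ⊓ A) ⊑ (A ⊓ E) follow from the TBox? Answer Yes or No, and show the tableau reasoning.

1. (D ⊓ A) ⊑ (A ⊓ E)  ⇔  ((D ⊓ A) ⊓ (¬A ⊔ ¬E)) unsat w.r.t. T
   open: L(x₀) ⊇ {A, D, ¬C, ¬E, ∀t.¬C}
2. Hence (D ⊓ A) ⊑ (A ⊓ E): not entailed.

No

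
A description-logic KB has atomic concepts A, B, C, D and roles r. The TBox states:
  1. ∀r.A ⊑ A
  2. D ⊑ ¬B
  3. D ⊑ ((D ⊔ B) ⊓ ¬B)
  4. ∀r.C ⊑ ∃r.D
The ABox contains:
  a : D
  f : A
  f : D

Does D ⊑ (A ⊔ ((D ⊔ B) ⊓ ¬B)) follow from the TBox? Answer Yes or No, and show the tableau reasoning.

1. D ⊑ (A ⊔ ((D ⊔ B) ⊓ ¬B))  ⇔  (D ⊓ (¬A ⊓ ((¬D ⊓ ¬B) ⊔ B))) unsat w.r.t. T
   all branches close; clash {B, ¬B} at x₀
2. Hence D ⊑ (A ⊔ ((D ⊔ B) ⊓ ¬B)): entailed.

Yes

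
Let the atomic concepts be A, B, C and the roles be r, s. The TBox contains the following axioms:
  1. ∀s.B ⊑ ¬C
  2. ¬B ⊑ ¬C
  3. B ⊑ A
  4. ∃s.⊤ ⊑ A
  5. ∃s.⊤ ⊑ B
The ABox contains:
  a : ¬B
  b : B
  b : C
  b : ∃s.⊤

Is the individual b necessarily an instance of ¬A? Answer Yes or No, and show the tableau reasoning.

1. b : ¬A?  L(b) = {B, C, ∃s.⊤} ∪ {A}
   open: L(b) ⊇ {A, B, C, ∃s.¬B, ∃s.⊤} (+ ∃-successors) — b ∉ ¬A possible
2. Hence b : ¬A: not entailed.

No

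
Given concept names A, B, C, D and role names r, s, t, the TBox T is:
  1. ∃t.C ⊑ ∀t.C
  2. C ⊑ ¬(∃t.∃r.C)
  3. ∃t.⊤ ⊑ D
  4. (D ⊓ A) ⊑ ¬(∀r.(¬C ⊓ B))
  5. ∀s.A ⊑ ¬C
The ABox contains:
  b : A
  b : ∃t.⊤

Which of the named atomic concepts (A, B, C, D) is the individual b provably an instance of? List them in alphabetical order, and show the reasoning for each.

{A, D}

1. b : A?  L(b) = {A, ∃t.⊤} ∪ {¬A}
   clash {A, ¬A} at b — b ∈ A
2. b : B?  L(b) = {A, ∃t.⊤} ∪ {¬B}
   apply at b: ∃t.⊤⊑D
   open: L(b) ⊇ {A, D, ¬B, ¬C, ∀t.¬C, …} (+ ∃-successors) — b ∉ B possible
3. b : C?  L(b) = {A, ∃t.⊤} ∪ {¬C}
   apply at b: ∃t.⊤⊑D
   open: L(b) ⊇ {A, D, ¬C, ∀t.¬C, ∃r.(C ⊔ ¬B), …} (+ ∃-successors) — b ∉ C possible
4. b : D?  L(b) = {A, ∃t.⊤} ∪ {¬D}
   clash {D, ¬D} at b — b ∈ D
5. Entailed for b: {A, D}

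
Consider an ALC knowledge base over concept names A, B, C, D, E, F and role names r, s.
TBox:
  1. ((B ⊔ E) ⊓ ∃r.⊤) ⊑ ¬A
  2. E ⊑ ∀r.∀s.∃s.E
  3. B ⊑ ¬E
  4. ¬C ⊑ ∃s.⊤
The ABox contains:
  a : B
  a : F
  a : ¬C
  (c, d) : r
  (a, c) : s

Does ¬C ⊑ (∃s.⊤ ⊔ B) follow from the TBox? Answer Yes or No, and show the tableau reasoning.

Yes

1. ¬C ⊑ (∃s.⊤ ⊔ B)  ⇔  (¬C ⊓ (∀s.⊥ ⊓ ¬B)) unsat w.r.t. T
   all branches close; clash ⊥ at an ∃-successor
2. Hence ¬C ⊑ (∃s.⊤ ⊔ B): entailed.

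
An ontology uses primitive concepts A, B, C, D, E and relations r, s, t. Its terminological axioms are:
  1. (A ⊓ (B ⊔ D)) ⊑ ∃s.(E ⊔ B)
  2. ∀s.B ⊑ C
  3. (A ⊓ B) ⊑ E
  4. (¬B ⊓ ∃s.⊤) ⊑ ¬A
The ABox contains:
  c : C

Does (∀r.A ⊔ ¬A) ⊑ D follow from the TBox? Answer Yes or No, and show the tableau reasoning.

No

1. (∀r.A ⊔ ¬A) ⊑ D  ⇔  ((∀r.A ⊔ ¬A) ⊓ ¬D) unsat w.r.t. T
   open: L(x₀) ⊇ {B, ¬A, ¬D, ∀r.A, ∃s.¬B} (+ ∃-successors)
2. Hence (∀r.A ⊔ ¬A) ⊑ D: not entailed.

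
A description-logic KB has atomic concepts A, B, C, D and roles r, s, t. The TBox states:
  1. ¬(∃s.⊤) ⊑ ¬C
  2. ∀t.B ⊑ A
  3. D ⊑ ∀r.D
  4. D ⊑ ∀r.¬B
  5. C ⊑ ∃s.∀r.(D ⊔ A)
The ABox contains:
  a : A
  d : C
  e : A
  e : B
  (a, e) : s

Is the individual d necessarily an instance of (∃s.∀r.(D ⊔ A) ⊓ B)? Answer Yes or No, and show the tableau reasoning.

No

1. d : (∃s.∀r.(D ⊔ A) ⊓ B)?  L(d) = {C} ∪ {(∀s.∃r.(¬D ⊓ ¬A) ⊔ ¬B)}
   apply at d: C⊑∃s.∀r.(D ⊔ A)
   open: L(d) ⊇ {C, ¬B, ¬D, ∃s.∀r.(D ⊔ A), ∃s.⊤, …} (+ ∃-successors) — d ∉ (∃s.∀r.(D ⊔ A) ⊓ B) possible
2. Hence d : (∃s.∀r.(D ⊔ A) ⊓ B): not entailed.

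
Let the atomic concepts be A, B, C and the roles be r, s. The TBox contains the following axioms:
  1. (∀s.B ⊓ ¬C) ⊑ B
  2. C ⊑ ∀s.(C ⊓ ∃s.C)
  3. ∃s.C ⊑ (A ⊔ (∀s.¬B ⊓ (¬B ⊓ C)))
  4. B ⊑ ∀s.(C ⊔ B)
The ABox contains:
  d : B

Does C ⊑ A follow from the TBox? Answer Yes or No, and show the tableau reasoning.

1. C ⊑ A  ⇔  (C ⊓ ¬A) unsat w.r.t. T
   apply at x₀: C⊑∀s.(C ⊓ ∃s.C)
   open: L(x₀) ⊇ {C, ¬A, ¬B, ∀s.(C ⊓ ∃s.C), ∀s.¬C}
2. Hence C ⊑ A: not entailed.

No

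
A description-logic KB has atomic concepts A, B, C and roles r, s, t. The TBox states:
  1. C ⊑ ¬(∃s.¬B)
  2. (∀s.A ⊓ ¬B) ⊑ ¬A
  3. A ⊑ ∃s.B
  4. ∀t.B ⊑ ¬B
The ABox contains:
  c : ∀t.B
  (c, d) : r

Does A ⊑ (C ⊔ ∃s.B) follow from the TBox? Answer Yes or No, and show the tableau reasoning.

1. A ⊑ (C ⊔ ∃s.B)  ⇔  (A ⊓ (¬C ⊓ ∀s.¬B)) unsat w.r.t. T
   all branches close; clash {A, ¬A} at x₀
2. Hence A ⊑ (C ⊔ ∃s.B): entailed.

Yes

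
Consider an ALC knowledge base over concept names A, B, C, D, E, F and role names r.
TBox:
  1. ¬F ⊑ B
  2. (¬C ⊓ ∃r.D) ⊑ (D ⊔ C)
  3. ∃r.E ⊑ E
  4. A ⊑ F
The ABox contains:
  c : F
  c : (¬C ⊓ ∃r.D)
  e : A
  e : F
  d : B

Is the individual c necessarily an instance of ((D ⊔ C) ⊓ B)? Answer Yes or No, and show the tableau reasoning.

No

1. c : ((D ⊔ C) ⊓ B)?  L(c) = {F, (¬C ⊓ ∃r.D)} ∪ {((¬D ⊓ ¬C) ⊔ ¬B)}
   apply at c: (¬C ⊓ ∃r.D)⊑(D ⊔ C)
   open: L(c) ⊇ {D, F, ¬B, ¬C, ∀r.¬E, …} (+ ∃-successors) — c ∉ ((D ⊔ C) ⊓ B) possible
2. Hence c : ((D ⊔ C) ⊓ B): not entailed.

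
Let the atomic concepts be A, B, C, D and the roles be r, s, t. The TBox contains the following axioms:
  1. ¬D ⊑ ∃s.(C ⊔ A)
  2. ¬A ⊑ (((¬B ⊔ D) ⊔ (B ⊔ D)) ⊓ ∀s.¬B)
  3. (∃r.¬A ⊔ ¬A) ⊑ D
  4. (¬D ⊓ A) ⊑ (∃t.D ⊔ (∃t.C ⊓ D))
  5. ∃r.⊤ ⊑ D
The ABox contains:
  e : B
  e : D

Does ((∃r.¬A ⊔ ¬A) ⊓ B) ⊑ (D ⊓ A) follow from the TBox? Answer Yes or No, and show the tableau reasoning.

1. ((∃r.¬A ⊔ ¬A) ⊓ B) ⊑ (D ⊓ A)  ⇔  (((∃r.¬A ⊔ ¬A) ⊓ B) ⊓ (¬D ⊔ ¬A)) unsat w.r.t. T
   apply at x₀: (∃r.¬A ⊔ ¬A)⊑D
   open: L(x₀) ⊇ {B, D, ¬A, ∀r.⊥, ∀s.¬B}
2. Hence ((∃r.¬A ⊔ ¬A) ⊓ B) ⊑ (D ⊓ A): not entailed.

No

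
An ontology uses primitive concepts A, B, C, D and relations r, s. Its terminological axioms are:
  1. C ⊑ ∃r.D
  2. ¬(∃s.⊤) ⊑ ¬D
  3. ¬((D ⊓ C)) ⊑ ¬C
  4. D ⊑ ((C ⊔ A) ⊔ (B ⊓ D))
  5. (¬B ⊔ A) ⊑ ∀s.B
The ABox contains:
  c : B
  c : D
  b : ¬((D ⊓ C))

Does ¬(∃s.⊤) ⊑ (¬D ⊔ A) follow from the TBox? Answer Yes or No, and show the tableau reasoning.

1. ¬(∃s.⊤) ⊑ (¬D ⊔ A)  ⇔  (∀s.⊥ ⊓ (D ⊓ ¬A)) unsat w.r.t. T
   all branches close; clash {D, ¬D} at x₀
2. Hence ¬(∃s.⊤) ⊑ (¬D ⊔ A): entailed.

Yes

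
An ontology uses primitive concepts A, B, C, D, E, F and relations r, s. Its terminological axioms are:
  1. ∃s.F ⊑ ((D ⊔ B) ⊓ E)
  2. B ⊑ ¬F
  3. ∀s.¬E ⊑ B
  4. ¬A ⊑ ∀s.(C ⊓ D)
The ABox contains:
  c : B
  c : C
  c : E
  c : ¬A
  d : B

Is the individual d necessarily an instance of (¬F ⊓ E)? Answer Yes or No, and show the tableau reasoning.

1. d : (¬F ⊓ E)?  L(d) = {B} ∪ {(F ⊔ ¬E)}
   apply at d: B⊑¬F
   open: L(d) ⊇ {A, B, ¬E, ¬F, ∀s.¬F} — d ∉ (¬F ⊓ E) possible
2. Hence d : (¬F ⊓ E): not entailed.

No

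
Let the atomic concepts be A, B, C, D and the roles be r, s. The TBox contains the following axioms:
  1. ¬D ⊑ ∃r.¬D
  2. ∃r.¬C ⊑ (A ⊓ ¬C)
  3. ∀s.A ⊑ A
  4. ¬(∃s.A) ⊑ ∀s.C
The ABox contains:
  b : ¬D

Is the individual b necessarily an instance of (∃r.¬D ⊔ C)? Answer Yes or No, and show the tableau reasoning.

Yes

1. b : (∃r.¬D ⊔ C)?  L(b) = {¬D} ∪ {(∀r.D ⊓ ¬C)}
   clash {D, ¬D} at an ∃-successor — b ∈ (∃r.¬D ⊔ C)
2. Hence b : (∃r.¬D ⊔ C): entailed.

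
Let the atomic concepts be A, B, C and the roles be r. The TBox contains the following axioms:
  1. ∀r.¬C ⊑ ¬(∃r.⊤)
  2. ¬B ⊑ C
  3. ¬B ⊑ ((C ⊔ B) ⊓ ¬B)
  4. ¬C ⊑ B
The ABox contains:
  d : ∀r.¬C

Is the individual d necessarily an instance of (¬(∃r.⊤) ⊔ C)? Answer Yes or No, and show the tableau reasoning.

Yes

1. d : (¬(∃r.⊤) ⊔ C)?  L(d) = {∀r.¬C} ∪ {(∃r.⊤ ⊓ ¬C)}
   clash {C, ¬C} at d — d ∈ (¬(∃r.⊤) ⊔ C)
2. Hence d : (¬(∃r.⊤) ⊔ C): entailed.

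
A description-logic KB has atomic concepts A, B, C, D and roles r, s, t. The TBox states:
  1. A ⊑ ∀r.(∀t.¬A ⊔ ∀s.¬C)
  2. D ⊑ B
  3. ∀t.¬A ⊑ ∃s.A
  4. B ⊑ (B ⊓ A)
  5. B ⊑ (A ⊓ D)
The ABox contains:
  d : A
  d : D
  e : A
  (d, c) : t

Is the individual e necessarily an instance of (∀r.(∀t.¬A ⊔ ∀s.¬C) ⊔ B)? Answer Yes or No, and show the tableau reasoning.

Yes

1. e : (∀r.(∀t.¬A ⊔ ∀s.¬C) ⊔ B)?  L(e) = {A} ∪ {(∃r.(∃t.A ⊓ ∃s.C) ⊓ ¬B)}
   clash {B, ¬B} at e — e ∈ (∀r.(∀t.¬A ⊔ ∀s.¬C) ⊔ B)
2. Hence e : (∀r.(∀t.¬A ⊔ ∀s.¬C) ⊔ B): entailed.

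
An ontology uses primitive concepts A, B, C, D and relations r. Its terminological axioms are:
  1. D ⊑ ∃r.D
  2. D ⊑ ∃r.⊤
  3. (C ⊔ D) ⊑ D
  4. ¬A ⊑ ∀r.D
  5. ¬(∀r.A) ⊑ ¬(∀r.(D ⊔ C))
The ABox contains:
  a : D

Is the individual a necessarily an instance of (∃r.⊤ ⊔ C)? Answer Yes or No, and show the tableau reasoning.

Yes

1. a : (∃r.⊤ ⊔ C)?  L(a) = {D} ∪ {(∀r.⊥ ⊓ ¬C)}
   clash ⊥ at an ∃-successor — a ∈ (∃r.⊤ ⊔ C)
2. Hence a : (∃r.⊤ ⊔ C): entailed.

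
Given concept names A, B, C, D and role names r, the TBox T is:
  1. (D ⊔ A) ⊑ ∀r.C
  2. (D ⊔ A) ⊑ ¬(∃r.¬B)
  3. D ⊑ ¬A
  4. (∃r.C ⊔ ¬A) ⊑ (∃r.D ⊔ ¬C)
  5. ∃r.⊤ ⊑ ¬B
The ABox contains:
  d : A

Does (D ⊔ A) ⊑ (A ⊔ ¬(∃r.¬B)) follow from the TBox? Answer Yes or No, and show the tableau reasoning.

1. (D ⊔ A) ⊑ (A ⊔ ¬(∃r.¬B))  ⇔  ((D ⊔ A) ⊓ (¬A ⊓ ∃r.¬B)) unsat w.r.t. T
   all branches close; clash {A, ¬A} at x₀
2. Hence (D ⊔ A) ⊑ (A ⊔ ¬(∃r.¬B)): entailed.

Yes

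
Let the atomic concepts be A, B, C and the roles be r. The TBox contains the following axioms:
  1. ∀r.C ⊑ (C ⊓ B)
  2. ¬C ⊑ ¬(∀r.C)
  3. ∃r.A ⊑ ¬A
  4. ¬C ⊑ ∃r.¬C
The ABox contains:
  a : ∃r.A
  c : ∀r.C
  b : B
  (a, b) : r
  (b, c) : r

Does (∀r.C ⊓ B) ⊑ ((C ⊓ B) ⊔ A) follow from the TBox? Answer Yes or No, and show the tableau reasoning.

1. (∀r.C ⊓ B) ⊑ ((C ⊓ B) ⊔ A)  ⇔  ((∀r.C ⊓ B) ⊓ ((¬C ⊔ ¬B) ⊓ ¬A)) unsat w.r.t. T
   all branches close; clash {B, ¬B} at x₀
2. Hence (∀r.C ⊓ B) ⊑ ((C ⊓ B) ⊔ A): entailed.

Yes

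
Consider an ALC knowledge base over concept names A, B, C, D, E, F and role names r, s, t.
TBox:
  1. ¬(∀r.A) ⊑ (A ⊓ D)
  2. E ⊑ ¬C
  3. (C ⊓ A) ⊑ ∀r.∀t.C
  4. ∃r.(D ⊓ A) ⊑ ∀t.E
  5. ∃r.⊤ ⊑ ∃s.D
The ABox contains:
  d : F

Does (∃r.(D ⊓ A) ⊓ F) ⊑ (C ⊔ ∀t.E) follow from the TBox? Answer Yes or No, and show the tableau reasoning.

Yes

1. (∃r.(D ⊓ A) ⊓ F) ⊑ (C ⊔ ∀t.E)  ⇔  ((∃r.(D ⊓ A) ⊓ F) ⊓ (¬C ⊓ ∃t.¬E)) unsat w.r.t. T
   all branches close; clash {E, ¬E} at an ∃-successor
2. Hence (∃r.(D ⊓ A) ⊓ F) ⊑ (C ⊔ ∀t.E): entailed.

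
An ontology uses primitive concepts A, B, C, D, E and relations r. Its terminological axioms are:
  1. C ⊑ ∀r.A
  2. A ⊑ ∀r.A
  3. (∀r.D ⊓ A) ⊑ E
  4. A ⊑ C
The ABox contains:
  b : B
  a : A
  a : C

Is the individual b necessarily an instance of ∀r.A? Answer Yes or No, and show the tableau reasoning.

No

1. b : ∀r.A?  L(b) = {B} ∪ {∃r.¬A}
   open: L(b) ⊇ {B, ¬A, ¬C, ∃r.¬A} (+ ∃-successors) — b ∉ ∀r.A possible
2. Hence b : ∀r.A: not entailed.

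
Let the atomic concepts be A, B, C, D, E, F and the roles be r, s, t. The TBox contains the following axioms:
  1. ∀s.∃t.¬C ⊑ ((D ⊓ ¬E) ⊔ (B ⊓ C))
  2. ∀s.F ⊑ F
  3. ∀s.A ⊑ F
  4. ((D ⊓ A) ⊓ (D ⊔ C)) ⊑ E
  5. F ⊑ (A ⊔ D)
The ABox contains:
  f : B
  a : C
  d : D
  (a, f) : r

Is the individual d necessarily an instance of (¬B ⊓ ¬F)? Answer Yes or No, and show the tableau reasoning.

No

1. d : (¬B ⊓ ¬F)?  L(d) = {D} ∪ {(B ⊔ F)}
   open: L(d) ⊇ {B, D, ¬A, ¬F, ∃s.¬A, …} (+ ∃-successors) — d ∉ (¬B ⊓ ¬F) possible
2. Hence d : (¬B ⊓ ¬F): not entailed.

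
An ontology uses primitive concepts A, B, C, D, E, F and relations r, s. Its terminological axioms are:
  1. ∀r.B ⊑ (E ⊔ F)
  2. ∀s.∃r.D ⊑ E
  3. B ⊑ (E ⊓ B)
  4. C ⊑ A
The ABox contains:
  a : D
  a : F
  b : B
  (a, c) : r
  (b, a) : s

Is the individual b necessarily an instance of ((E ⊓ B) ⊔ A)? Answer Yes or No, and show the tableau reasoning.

1. b : ((E ⊓ B) ⊔ A)?  L(b) = {B} ∪ {((¬E ⊔ ¬B) ⊓ ¬A)}
   clash {A, ¬A} at b — b ∈ ((E ⊓ B) ⊔ A)
2. Hence b : ((E ⊓ B) ⊔ A): entailed.

Yes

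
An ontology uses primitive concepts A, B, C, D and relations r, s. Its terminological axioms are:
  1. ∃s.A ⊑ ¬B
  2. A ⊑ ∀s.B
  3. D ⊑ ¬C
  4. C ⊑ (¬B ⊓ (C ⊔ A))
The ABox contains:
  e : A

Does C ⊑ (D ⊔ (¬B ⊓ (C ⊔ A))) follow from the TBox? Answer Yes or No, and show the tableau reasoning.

Yes

1. C ⊑ (D ⊔ (¬B ⊓ (C ⊔ A)))  ⇔  (C ⊓ (¬D ⊓ (B ⊔ (¬C ⊓ ¬A)))) unsat w.r.t. T
   all branches close; clash {C, ¬C} at x₀
2. Hence C ⊑ (D ⊔ (¬B ⊓ (C ⊔ A))): entailed.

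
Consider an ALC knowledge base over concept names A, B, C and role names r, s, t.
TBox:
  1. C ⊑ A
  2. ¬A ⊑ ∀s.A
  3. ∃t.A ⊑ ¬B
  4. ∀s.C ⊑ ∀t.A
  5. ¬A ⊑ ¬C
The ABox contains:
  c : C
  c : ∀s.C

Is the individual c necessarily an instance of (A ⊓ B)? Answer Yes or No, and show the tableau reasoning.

No

1. c : (A ⊓ B)?  L(c) = {C, ∀s.C} ∪ {(¬A ⊔ ¬B)}
   apply at c: C⊑A; ∀s.C⊑∀t.A
   open: L(c) ⊇ {A, C, ¬B, ∀s.C, ∀t.A} — c ∉ (A ⊓ B) possible
2. Hence c : (A ⊓ B): not entailed.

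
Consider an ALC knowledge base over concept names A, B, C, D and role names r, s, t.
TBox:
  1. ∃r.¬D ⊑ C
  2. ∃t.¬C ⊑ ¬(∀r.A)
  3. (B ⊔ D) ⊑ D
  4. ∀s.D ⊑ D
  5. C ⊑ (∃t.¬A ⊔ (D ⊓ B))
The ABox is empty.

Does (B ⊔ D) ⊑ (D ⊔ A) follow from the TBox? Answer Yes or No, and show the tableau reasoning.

1. (B ⊔ D) ⊑ (D ⊔ A)  ⇔  ((B ⊔ D) ⊓ (¬D ⊓ ¬A)) unsat w.r.t. T
   all branches close; clash {D, ¬D} at x₀
2. Hence (B ⊔ D) ⊑ (D ⊔ A): entailed.

Yes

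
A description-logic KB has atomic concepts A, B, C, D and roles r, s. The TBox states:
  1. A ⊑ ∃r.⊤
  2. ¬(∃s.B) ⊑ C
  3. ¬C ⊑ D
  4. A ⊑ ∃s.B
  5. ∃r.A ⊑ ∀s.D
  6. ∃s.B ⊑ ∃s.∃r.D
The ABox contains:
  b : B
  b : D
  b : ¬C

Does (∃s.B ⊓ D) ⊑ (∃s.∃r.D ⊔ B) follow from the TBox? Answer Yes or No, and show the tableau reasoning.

1. (∃s.B ⊓ D) ⊑ (∃s.∃r.D ⊔ B)  ⇔  ((∃s.B ⊓ D) ⊓ (∀s.∀r.¬D ⊓ ¬B)) unsat w.r.t. T
   all branches close; clash {D, ¬D} at an ∃-successor
2. Hence (∃s.B ⊓ D) ⊑ (∃s.∃r.D ⊔ B): entailed.

Yes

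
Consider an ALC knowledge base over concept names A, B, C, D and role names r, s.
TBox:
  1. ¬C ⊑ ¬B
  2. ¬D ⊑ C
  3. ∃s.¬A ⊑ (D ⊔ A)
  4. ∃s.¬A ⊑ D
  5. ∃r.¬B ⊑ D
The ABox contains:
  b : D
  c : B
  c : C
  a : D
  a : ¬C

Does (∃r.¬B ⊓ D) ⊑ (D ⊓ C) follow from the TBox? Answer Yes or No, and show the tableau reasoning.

1. (∃r.¬B ⊓ D) ⊑ (D ⊓ C)  ⇔  ((∃r.¬B ⊓ D) ⊓ (¬D ⊔ ¬C)) unsat w.r.t. T
   open: L(x₀) ⊇ {D, ¬B, ¬C, ∀s.A, ∃r.¬B} (+ ∃-successors)
2. Hence (∃r.¬B ⊓ D) ⊑ (D ⊓ C): not entailed.

No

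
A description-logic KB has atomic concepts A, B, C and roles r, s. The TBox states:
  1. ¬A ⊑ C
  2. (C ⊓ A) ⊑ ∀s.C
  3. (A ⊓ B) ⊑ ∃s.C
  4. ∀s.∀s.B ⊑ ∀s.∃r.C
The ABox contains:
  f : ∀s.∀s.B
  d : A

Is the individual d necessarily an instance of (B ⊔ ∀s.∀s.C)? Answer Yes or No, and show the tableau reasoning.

1. d : (B ⊔ ∀s.∀s.C)?  L(d) = {A} ∪ {(¬B ⊓ ∃s.∃s.¬C)}
   open: L(d) ⊇ {A, ¬B, ¬C, ∃s.∃s.¬B, ∃s.∃s.¬C} (+ ∃-successors) — d ∉ (B ⊔ ∀s.∀s.C) possible
2. Hence d : (B ⊔ ∀s.∀s.C): not entailed.

No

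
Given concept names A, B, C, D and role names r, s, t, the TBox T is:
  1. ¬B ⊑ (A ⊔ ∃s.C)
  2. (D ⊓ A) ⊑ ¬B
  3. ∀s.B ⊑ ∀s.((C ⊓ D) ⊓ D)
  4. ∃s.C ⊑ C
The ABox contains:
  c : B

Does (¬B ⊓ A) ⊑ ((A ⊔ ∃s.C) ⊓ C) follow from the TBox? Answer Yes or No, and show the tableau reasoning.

No

1. (¬B ⊓ A) ⊑ ((A ⊔ ∃s.C) ⊓ C)  ⇔  ((¬B ⊓ A) ⊓ ((¬A ⊓ ∀s.¬C) ⊔ ¬C)) unsat w.r.t. T
   apply at x₀: ¬B⊑(A ⊔ ∃s.C)
   open: L(x₀) ⊇ {A, ¬B, ¬C, ∀s.¬C, ∃s.¬B} (+ ∃-successors)
2. Hence (¬B ⊓ A) ⊑ ((A ⊔ ∃s.C) ⊓ C): not entailed.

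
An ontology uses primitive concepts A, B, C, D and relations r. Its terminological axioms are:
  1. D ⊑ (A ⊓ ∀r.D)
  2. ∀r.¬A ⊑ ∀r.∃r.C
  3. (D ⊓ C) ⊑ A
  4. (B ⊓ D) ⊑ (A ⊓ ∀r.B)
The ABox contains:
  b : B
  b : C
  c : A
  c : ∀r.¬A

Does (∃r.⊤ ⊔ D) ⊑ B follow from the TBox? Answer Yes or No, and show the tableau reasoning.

No

1. (∃r.⊤ ⊔ D) ⊑ B  ⇔  ((∃r.⊤ ⊔ D) ⊓ ¬B) unsat w.r.t. T
   open: L(x₀) ⊇ {¬B, ¬D, ∃r.A, ∃r.⊤} (+ ∃-successors)
2. Hence (∃r.⊤ ⊔ D) ⊑ B: not entailed.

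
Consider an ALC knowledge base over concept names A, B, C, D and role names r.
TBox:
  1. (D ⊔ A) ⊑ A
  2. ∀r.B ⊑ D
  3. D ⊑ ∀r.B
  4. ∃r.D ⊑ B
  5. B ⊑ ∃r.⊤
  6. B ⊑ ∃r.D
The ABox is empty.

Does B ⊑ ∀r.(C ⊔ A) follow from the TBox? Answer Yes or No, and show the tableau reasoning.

No

1. B ⊑ ∀r.(C ⊔ A)  ⇔  (B ⊓ ∃r.(¬C ⊓ ¬A)) unsat w.r.t. T
   apply at x₀: B⊑∃r.⊤; B⊑∃r.D
   open: L(x₀) ⊇ {B, ¬A, ¬D, ∃r.(¬C ⊓ ¬A), ∃r.D, …} (+ ∃-successors)
2. Hence B ⊑ ∀r.(C ⊔ A): not entailed.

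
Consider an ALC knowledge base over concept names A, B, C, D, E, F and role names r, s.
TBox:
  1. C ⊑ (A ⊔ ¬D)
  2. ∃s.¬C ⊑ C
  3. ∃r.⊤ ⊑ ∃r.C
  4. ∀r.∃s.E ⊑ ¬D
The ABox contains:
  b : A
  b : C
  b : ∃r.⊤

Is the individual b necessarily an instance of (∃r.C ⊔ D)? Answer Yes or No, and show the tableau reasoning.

Yes

1. b : (∃r.C ⊔ D)?  L(b) = {A, C, ∃r.⊤} ∪ {(∀r.¬C ⊓ ¬D)}
   clash {C, ¬C} at an ∃-successor — b ∈ (∃r.C ⊔ D)
2. Hence b : (∃r.C ⊔ D): entailed.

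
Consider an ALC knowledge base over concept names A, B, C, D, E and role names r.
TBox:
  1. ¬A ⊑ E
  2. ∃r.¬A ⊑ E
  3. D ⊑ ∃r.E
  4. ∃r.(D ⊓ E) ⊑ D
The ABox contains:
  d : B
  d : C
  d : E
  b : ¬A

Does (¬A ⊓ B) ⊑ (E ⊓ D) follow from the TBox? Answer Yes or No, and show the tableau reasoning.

No

1. (¬A ⊓ B) ⊑ (E ⊓ D)  ⇔  ((¬A ⊓ B) ⊓ (¬E ⊔ ¬D)) unsat w.r.t. T
   apply at x₀: ¬A⊑E
   open: L(x₀) ⊇ {B, E, ¬A, ¬D, ∀r.(¬D ⊔ ¬E)}
2. Hence (¬A ⊓ B) ⊑ (E ⊓ D): not entailed.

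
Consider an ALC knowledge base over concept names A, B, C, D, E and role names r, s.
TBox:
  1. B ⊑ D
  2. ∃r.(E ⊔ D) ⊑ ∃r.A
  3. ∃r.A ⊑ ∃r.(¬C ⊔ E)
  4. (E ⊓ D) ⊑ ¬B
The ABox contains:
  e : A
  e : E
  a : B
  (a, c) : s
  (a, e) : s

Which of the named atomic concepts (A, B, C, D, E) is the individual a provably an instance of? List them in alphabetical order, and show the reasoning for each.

1. a : A?  L(a) = {B} ∪ {¬A}
   apply at a: B⊑D
   open: L(a) ⊇ {B, D, ¬A, ¬E, ∀r.(¬E ⊓ ¬D), …} — a ∉ A possible
2. a : B?  L(a) = {B} ∪ {¬B}
   clash {B, ¬B} at a — a ∈ B
3. a : C?  L(a) = {B} ∪ {¬C}
   apply at a: B⊑D
   open: L(a) ⊇ {B, D, ¬C, ¬E, ∀r.(¬E ⊓ ¬D), …} — a ∉ C possible
4. a : D?  L(a) = {B} ∪ {¬D}
   clash {D, ¬D} at a — a ∈ D
5. a : E?  L(a) = {B} ∪ {¬E}
   apply at a: B⊑D
   open: L(a) ⊇ {B, D, ¬E, ∀r.(¬E ⊓ ¬D), ∀r.¬A} — a ∉ E possible
6. Entailed for a: {B, D}

{B, D}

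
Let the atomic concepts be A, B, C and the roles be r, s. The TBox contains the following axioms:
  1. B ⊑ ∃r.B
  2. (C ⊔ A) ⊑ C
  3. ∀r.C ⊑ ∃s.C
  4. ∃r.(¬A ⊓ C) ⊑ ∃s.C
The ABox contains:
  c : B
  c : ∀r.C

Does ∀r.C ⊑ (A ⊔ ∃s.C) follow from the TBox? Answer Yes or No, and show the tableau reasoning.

Yes

1. ∀r.C ⊑ (A ⊔ ∃s.C)  ⇔  (∀r.C ⊓ (¬A ⊓ ∀s.¬C)) unsat w.r.t. T
   all branches close; clash {C, ¬C} at an ∃-successor
2. Hence ∀r.C ⊑ (A ⊔ ∃s.C): entailed.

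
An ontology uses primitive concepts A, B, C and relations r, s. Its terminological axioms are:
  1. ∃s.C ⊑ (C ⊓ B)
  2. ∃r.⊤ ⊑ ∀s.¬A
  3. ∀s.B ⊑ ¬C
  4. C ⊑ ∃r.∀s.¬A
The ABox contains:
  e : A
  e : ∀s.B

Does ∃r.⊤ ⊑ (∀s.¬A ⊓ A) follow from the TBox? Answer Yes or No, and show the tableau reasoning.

No

1. ∃r.⊤ ⊑ (∀s.¬A ⊓ A)  ⇔  (∃r.⊤ ⊓ (∃s.A ⊔ ¬A)) unsat w.r.t. T
   apply at x₀: ∃r.⊤⊑∀s.¬A
   open: L(x₀) ⊇ {¬A, ¬C, ∀s.¬A, ∀s.¬C, ∃r.⊤, …} (+ ∃-successors)
2. Hence ∃r.⊤ ⊑ (∀s.¬A ⊓ A): not entailed.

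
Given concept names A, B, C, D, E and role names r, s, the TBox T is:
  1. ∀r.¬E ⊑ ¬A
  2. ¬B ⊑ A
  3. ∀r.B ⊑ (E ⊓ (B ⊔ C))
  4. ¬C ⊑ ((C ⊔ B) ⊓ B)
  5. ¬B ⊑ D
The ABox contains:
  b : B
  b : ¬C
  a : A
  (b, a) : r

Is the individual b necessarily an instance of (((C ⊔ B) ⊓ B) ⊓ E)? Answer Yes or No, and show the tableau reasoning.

No

1. b : (((C ⊔ B) ⊓ B) ⊓ E)?  L(b) = {B, ¬C} ∪ {(((¬C ⊓ ¬B) ⊔ ¬B) ⊔ ¬E)}
   apply at b: ¬C⊑((C ⊔ B) ⊓ B)
   open: L(b) ⊇ {B, ¬C, ¬E, ∃r.E, ∃r.¬B} (+ ∃-successors) — b ∉ (((C ⊔ B) ⊓ B) ⊓ E) possible
2. Hence b : (((C ⊔ B) ⊓ B) ⊓ E): not entailed.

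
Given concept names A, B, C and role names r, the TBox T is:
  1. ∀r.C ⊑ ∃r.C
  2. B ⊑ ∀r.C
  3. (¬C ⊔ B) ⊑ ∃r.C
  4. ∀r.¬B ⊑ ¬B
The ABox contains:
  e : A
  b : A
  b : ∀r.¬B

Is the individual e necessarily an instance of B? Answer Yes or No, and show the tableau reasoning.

No

1. e : B?  L(e) = {A} ∪ {¬B}
   open: L(e) ⊇ {A, C, ¬B, ∃r.¬C} (+ ∃-successors) — e ∉ B possible
2. Hence e : B: not entailed.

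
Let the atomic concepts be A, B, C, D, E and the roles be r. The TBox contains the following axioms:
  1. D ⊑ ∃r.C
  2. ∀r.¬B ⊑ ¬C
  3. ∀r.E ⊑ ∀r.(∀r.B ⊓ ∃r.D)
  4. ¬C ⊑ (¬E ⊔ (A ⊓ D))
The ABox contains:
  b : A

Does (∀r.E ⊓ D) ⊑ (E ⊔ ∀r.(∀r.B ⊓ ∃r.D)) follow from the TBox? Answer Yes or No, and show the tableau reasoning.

Yes

1. (∀r.E ⊓ D) ⊑ (E ⊔ ∀r.(∀r.B ⊓ ∃r.D))  ⇔  ((∀r.E ⊓ D) ⊓ (¬E ⊓ ∃r.(∃r.¬B ⊔ ∀r.¬D))) unsat w.r.t. T
   all branches close; clash {D, ¬D} at an ∃-successor
2. Hence (∀r.E ⊓ D) ⊑ (E ⊔ ∀r.(∀r.B ⊓ ∃r.D)): entailed.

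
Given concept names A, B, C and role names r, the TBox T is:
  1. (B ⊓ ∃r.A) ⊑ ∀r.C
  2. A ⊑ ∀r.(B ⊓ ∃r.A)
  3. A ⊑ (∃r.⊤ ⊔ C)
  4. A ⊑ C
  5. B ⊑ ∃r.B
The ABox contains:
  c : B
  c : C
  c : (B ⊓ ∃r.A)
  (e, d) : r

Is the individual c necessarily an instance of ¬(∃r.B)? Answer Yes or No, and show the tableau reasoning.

No

1. c : ¬(∃r.B)?  L(c) = {B, C, (B ⊓ ∃r.A)} ∪ {∃r.B}
   apply at c: (B ⊓ ∃r.A)⊑∀r.C
   open: L(c) ⊇ {B, C, ¬A, ∀r.C, ∃r.A, …} (+ ∃-successors) — c ∉ ¬(∃r.B) possible
2. Hence c : ¬(∃r.B): not entailed.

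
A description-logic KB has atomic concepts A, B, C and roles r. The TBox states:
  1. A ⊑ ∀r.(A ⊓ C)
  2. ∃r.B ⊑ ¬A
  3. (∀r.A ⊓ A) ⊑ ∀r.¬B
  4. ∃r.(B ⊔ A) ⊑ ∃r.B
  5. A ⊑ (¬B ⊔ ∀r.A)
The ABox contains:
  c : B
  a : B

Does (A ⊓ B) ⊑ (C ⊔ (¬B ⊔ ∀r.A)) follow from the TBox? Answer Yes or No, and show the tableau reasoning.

Yes

1. (A ⊓ B) ⊑ (C ⊔ (¬B ⊔ ∀r.A))  ⇔  ((A ⊓ B) ⊓ (¬C ⊓ (B ⊓ ∃r.¬A))) unsat w.r.t. T
   all branches close; clash {A, ¬A} at x₀
2. Hence (A ⊓ B) ⊑ (C ⊔ (¬B ⊔ ∀r.A)): entailed.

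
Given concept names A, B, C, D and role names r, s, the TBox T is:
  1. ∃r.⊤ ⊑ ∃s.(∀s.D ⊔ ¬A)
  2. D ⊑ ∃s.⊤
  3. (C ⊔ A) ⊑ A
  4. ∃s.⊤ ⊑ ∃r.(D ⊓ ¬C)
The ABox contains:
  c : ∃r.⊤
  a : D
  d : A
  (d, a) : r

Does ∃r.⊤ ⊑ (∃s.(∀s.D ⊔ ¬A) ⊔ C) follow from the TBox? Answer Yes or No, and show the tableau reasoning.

1. ∃r.⊤ ⊑ (∃s.(∀s.D ⊔ ¬A) ⊔ C)  ⇔  (∃r.⊤ ⊓ (∀s.(∃s.¬D ⊓ A) ⊓ ¬C)) unsat w.r.t. T
   all branches close; clash {A, ¬A} at an ∃-successor
2. Hence ∃r.⊤ ⊑ (∃s.(∀s.D ⊔ ¬A) ⊔ C): entailed.

Yes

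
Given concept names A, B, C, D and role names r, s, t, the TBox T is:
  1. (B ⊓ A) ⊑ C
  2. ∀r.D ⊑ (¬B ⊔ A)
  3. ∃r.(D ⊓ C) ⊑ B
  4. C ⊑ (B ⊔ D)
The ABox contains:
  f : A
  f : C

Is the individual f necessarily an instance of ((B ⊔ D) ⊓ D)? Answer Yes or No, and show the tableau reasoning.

No

1. f : ((B ⊔ D) ⊓ D)?  L(f) = {A, C} ∪ {((¬B ⊓ ¬D) ⊔ ¬D)}
   apply at f: C⊑(B ⊔ D)
   open: L(f) ⊇ {A, B, C, ¬D, ∃r.¬D} (+ ∃-successors) — f ∉ ((B ⊔ D) ⊓ D) possible
2. Hence f : ((B ⊔ D) ⊓ D): not entailed.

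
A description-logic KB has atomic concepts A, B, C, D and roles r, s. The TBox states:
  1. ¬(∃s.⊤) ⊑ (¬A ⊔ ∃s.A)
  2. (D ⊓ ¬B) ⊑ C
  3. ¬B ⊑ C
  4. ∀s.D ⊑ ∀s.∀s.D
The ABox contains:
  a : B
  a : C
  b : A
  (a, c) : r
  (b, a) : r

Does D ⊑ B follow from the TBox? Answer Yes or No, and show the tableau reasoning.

No

1. D ⊑ B  ⇔  (D ⊓ ¬B) unsat w.r.t. T
   apply at x₀: (D ⊓ ¬B)⊑C; ¬B⊑C
   open: L(x₀) ⊇ {C, D, ¬B, ∃s.¬D, ∃s.⊤} (+ ∃-successors)
2. Hence D ⊑ B: not entailed.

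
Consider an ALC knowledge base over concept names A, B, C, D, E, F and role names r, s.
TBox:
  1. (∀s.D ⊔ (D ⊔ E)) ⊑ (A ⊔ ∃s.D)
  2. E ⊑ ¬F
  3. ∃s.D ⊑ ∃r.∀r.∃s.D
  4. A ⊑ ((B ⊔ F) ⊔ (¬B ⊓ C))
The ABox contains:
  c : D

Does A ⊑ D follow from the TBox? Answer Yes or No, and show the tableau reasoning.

No

1. A ⊑ D  ⇔  (A ⊓ ¬D) unsat w.r.t. T
   apply at x₀: A⊑((B ⊔ F) ⊔ (¬B ⊓ C))
   open: L(x₀) ⊇ {A, B, ¬D, ¬E, ∀s.¬D, …} (+ ∃-successors)
2. Hence A ⊑ D: not entailed.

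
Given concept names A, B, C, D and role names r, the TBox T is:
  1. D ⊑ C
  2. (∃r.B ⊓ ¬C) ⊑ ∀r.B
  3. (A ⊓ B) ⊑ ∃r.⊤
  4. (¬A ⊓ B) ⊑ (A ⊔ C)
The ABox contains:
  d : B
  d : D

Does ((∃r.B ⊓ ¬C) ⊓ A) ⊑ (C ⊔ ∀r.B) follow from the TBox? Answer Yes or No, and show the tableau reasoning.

1. ((∃r.B ⊓ ¬C) ⊓ A) ⊑ (C ⊔ ∀r.B)  ⇔  (((∃r.B ⊓ ¬C) ⊓ A) ⊓ (¬C ⊓ ∃r.¬B)) unsat w.r.t. T
   all branches close; clash {C, ¬C} at x₀
2. Hence ((∃r.B ⊓ ¬C) ⊓ A) ⊑ (C ⊔ ∀r.B): entailed.

Yes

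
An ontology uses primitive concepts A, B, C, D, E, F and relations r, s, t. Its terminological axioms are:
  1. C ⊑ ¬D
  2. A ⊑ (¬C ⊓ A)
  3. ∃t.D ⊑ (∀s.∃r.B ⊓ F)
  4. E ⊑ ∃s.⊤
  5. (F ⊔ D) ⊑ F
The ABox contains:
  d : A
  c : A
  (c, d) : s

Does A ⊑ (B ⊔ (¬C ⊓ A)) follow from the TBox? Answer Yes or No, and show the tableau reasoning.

1. A ⊑ (B ⊔ (¬C ⊓ A))  ⇔  (A ⊓ (¬B ⊓ (C ⊔ ¬A))) unsat w.r.t. T
   all branches close; clash {A, ¬A} at x₀
2. Hence A ⊑ (B ⊔ (¬C ⊓ A)): entailed.

Yes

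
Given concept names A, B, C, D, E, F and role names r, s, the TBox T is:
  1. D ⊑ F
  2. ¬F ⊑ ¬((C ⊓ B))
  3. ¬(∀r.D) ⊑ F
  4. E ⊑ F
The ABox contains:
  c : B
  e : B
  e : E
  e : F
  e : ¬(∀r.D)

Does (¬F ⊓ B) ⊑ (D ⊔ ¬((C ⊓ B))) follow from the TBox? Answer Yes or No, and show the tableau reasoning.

Yes

1. (¬F ⊓ B) ⊑ (D ⊔ ¬((C ⊓ B)))  ⇔  ((¬F ⊓ B) ⊓ (¬D ⊓ (C ⊓ B))) unsat w.r.t. T
   all branches close; clash {F, ¬F} at x₀
2. Hence (¬F ⊓ B) ⊑ (D ⊔ ¬((C ⊓ B))): entailed.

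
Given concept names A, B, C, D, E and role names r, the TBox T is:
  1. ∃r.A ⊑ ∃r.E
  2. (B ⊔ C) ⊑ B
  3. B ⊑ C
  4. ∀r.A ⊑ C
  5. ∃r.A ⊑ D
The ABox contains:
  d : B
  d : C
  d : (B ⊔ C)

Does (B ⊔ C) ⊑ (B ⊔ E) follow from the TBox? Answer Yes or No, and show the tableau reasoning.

1. (B ⊔ C) ⊑ (B ⊔ E)  ⇔  ((B ⊔ C) ⊓ (¬B ⊓ ¬E)) unsat w.r.t. T
   all branches close; clash {B, ¬B} at x₀
2. Hence (B ⊔ C) ⊑ (B ⊔ E): entailed.

Yes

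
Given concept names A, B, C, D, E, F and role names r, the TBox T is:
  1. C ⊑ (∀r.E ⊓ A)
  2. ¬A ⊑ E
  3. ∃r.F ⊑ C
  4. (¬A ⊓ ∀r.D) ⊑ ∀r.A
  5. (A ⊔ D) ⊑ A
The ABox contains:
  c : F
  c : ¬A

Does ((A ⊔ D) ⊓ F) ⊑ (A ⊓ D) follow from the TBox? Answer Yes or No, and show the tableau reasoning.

1. ((A ⊔ D) ⊓ F) ⊑ (A ⊓ D)  ⇔  (((A ⊔ D) ⊓ F) ⊓ (¬A ⊔ ¬D)) unsat w.r.t. T
   apply at x₀: (A ⊔ D)⊑A
   open: L(x₀) ⊇ {A, F, ¬C, ¬D, ∀r.¬F}
2. Hence ((A ⊔ D) ⊓ F) ⊑ (A ⊓ D): not entailed.

No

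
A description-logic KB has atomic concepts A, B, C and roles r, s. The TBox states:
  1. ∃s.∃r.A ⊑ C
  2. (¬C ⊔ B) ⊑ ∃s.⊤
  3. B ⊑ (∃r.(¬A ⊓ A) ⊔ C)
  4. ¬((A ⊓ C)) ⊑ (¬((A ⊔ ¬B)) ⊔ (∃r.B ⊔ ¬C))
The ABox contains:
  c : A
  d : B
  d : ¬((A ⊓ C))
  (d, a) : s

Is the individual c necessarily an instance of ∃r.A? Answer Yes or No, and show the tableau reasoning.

1. c : ∃r.A?  L(c) = {A} ∪ {∀r.¬A}
   open: L(c) ⊇ {A, C, ¬B, ∀r.¬A} — c ∉ ∃r.A possible
2. Hence c : ∃r.A: not entailed.

No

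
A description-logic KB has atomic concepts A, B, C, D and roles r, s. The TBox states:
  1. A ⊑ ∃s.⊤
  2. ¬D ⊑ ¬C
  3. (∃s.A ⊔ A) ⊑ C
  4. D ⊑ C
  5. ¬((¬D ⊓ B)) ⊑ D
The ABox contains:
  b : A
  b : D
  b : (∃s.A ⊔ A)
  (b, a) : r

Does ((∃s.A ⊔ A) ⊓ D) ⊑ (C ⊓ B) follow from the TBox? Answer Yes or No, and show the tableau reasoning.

1. ((∃s.A ⊔ A) ⊓ D) ⊑ (C ⊓ B)  ⇔  (((∃s.A ⊔ A) ⊓ D) ⊓ (¬C ⊔ ¬B)) unsat w.r.t. T
   apply at x₀: (∃s.A ⊔ A)⊑C; D⊑C
   open: L(x₀) ⊇ {C, D, ¬A, ¬B, ∃s.A} (+ ∃-successors)
2. Hence ((∃s.A ⊔ A) ⊓ D) ⊑ (C ⊓ B): not entailed.

No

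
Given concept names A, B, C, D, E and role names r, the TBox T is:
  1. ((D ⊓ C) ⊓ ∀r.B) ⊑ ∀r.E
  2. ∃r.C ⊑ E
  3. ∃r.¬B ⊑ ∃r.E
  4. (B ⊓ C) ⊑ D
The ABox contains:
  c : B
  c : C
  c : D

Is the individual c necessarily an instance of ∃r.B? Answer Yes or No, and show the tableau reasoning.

No

1. c : ∃r.B?  L(c) = {B, C, D} ∪ {∀r.¬B}
   open: L(c) ⊇ {B, C, D, ∀r.B, ∀r.E, …} — c ∉ ∃r.B possible
2. Hence c : ∃r.B: not entailed.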